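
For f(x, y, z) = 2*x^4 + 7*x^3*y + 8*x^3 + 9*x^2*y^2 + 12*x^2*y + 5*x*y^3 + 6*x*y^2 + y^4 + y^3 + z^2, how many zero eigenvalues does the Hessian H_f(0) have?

Hessian at 0 has rank 1.

2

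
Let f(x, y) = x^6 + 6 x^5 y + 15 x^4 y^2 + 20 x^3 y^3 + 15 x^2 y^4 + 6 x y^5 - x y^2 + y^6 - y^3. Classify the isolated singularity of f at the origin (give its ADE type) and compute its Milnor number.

The Hessian of f at 0 has rank 0. Corank 2; j^3 = -y^2*(x + y) has shape L^2 M (L != M), so D-series; mu = 7 gives D_7.

Type D_7, Milnor number mu = 7.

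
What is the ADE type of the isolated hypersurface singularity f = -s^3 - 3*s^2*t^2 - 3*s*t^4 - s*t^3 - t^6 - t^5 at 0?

E7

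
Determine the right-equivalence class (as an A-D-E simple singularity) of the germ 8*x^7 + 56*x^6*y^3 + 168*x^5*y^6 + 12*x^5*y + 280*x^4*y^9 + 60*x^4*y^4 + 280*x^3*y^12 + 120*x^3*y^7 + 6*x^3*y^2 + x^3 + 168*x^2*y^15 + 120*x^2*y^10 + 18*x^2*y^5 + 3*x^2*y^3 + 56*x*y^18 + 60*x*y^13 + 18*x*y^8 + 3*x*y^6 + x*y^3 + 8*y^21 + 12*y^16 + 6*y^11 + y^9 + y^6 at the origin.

E7

The Hessian of f at 0 has rank 0. Corank 2; j^3 = x^3 is a perfect cube, so E-series; the 4-jet and mu = 7 give E_7.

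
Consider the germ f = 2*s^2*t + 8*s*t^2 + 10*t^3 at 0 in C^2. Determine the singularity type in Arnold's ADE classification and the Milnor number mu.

Type D_{4}, Milnor number mu = 4.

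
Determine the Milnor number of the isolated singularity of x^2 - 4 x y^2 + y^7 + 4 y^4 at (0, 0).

The Hessian of f at 0 is [[2, 0], [0, 0]] with rank 1, so corank 1. A Groebner basis of the Jacobian ideal J(f) in C{x,y} is {x^3, -x/2 + y^2}; counting standard monomials gives mu = 6. Corank 1: A-series; mu = 6 gives A_6.

6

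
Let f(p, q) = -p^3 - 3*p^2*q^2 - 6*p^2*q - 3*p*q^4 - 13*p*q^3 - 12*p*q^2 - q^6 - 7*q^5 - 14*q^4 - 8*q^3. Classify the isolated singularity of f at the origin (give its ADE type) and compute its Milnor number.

Type E_7, Milnor number mu = 7.

The Hessian of f at 0 has rank 0. Corank 2; j^3 = -(p + 2*q)^3 is a perfect cube, so E-series; the 4-jet and mu = 7 give E_7.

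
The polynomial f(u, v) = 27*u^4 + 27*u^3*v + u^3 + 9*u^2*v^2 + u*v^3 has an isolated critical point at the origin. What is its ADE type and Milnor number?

The Hessian of f at 0 has rank 0. Corank 2; j^3 = u^3 is a perfect cube, so E-series; the 4-jet and mu = 7 give E_7.

Type E7, Milnor number mu = 7.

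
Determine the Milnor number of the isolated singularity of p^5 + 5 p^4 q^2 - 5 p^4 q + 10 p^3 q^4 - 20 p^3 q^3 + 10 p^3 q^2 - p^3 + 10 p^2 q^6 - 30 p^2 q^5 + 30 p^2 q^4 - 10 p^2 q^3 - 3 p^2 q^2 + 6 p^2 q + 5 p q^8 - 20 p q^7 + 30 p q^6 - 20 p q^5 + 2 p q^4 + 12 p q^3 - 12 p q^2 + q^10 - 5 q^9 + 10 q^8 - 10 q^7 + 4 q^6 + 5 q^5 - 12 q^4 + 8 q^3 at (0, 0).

8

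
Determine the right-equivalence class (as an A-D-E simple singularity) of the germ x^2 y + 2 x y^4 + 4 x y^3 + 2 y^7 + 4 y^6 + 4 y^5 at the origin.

The Hessian of f at 0 has rank 0. Corank 2; j^3 = x^2*y has shape L^2 M (L != M), so D-series; mu = 8 gives D_8.

D_8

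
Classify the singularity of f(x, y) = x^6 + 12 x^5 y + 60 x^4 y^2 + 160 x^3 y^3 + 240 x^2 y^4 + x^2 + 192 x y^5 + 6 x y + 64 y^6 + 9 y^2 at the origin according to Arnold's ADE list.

The Hessian of f at 0 has rank 1. Corank 1: A-series; mu = 5 gives A_5.

A_{5}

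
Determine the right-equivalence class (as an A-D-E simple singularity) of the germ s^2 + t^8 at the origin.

The Hessian of f at 0 has rank 1. Corank 1: A-series; mu = 7 gives A_7.

A_{7}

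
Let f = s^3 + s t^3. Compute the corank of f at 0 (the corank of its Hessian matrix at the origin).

2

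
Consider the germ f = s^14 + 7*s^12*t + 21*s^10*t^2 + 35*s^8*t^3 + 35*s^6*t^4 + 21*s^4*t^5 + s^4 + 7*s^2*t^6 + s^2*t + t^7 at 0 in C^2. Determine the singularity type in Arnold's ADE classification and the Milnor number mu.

Type D_8, Milnor number mu = 8.

The Hessian of f at 0 has rank 0. Corank 2; j^3 = s^2*t has shape L^2 M (L != M), so D-series; mu = 8 gives D_8.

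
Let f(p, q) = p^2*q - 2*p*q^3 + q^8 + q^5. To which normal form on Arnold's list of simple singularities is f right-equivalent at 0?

The Hessian of f at 0 is [[0, 0], [0, 0]] with rank 0, so corank 2. A Groebner basis of the Jacobian ideal J(f) in C{p,q} is {p^4, p^3*q + p^2/8 - p*q^2/8, -p^3 + p^2*q^2, -p*q + q^3}; counting standard monomials gives mu = 9. Corank 2; j^3 = p^2*q has shape L^2 M (L != M), so D-series; mu = 9 gives D_9.

D_9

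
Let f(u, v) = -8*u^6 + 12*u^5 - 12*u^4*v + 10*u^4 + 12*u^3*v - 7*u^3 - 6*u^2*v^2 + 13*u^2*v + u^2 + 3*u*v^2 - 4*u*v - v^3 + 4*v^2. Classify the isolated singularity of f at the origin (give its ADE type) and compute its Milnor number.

Type A2, Milnor number mu = 2.

The Hessian of f at 0 has rank 1. Corank 1: A-series; mu = 2 gives A_2.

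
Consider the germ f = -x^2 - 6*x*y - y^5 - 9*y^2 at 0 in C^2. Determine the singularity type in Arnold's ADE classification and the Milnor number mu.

Type A_4, Milnor number mu = 4.

The Hessian of f at 0 has rank 1. Corank 1: A-series; mu = 4 gives A_4.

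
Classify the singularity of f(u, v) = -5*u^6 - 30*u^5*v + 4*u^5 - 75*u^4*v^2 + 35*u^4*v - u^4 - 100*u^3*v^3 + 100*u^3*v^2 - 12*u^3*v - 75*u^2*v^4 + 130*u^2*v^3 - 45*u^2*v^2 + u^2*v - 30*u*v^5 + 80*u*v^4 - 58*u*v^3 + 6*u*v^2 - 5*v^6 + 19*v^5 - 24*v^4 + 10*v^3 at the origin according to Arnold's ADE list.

The Hessian of f at 0 is [[0, 0], [0, 0]] with rank 0, so corank 2. A Groebner basis of the Jacobian ideal J(f) in C{u,v} is {v^3, u^2 - 6*v^2, u*v + 3*v^2}; counting standard monomials gives mu = 4. Corank 2; j^3 = v*(u^2 + 6*u*v + 10*v^2) splits into three distinct lines over C (the quadratic factor has nonzero discriminant), so D_4.

D_4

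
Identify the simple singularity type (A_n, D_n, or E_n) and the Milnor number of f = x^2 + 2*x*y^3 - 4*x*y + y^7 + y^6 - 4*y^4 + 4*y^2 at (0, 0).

Type A6, Milnor number mu = 6.

The Hessian of f at 0 has rank 1. Corank 1: A-series; mu = 6 gives A_6.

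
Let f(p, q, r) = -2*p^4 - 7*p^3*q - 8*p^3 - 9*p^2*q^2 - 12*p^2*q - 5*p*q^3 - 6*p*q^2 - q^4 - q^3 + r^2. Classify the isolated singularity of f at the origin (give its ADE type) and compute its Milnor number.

The Hessian of f at 0 has rank 1. Corank 2; j^3 = -(2*p + q)^3 is a perfect cube, so E-series; the 4-jet and mu = 7 give E_7.

Type E7, Milnor number mu = 7.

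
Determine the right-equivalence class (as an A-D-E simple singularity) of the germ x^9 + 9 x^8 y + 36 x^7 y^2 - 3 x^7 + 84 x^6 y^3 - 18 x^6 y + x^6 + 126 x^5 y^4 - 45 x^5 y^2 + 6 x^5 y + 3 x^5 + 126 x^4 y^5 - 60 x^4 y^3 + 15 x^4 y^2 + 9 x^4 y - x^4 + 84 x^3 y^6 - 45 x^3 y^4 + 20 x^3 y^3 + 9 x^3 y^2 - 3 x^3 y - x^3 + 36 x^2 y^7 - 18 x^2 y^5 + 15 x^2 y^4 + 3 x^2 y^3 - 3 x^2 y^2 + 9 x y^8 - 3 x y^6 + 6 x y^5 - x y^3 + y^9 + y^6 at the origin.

E7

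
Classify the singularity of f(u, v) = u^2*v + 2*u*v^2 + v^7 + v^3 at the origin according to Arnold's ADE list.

The Hessian of f at 0 has rank 0. Corank 2; j^3 = v*(u + v)^2 has shape L^2 M (L != M), so D-series; mu = 8 gives D_8.

D_8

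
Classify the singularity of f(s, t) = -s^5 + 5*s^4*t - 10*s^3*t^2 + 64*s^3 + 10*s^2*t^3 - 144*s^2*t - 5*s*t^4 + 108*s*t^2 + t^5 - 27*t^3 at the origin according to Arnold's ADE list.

E8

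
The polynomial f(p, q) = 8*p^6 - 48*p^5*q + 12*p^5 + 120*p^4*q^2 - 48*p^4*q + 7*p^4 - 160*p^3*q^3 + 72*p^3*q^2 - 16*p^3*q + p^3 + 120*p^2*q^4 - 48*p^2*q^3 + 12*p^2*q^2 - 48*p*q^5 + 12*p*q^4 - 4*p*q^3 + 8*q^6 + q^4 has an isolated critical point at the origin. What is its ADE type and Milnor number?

Type E6, Milnor number mu = 6.

The Hessian of f at 0 has rank 0. Corank 2; j^3 = p^3 is a perfect cube, so E-series; the 4-jet and mu = 6 give E_6.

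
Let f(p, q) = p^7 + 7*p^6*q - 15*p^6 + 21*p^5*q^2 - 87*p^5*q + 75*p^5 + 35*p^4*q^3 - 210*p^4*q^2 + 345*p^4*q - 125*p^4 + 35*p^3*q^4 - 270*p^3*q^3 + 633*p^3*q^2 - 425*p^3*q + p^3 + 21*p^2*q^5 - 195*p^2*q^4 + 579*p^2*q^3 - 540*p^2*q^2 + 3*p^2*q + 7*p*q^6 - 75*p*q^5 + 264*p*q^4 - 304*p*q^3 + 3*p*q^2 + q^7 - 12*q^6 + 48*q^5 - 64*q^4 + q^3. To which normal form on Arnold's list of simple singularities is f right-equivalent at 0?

E_{7}

The Hessian of f at 0 has rank 0. Corank 2; j^3 = (p + q)^3 is a perfect cube, so E-series; the 4-jet and mu = 7 give E_7.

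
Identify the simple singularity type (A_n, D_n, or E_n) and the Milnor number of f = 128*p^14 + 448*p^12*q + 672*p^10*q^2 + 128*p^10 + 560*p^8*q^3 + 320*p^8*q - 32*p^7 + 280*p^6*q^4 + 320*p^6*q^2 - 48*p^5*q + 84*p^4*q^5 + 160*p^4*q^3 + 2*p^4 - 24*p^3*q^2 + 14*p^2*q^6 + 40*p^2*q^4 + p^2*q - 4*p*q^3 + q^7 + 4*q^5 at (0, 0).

Type D_{8}, Milnor number mu = 8.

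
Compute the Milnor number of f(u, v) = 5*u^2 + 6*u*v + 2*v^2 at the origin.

1

The Hessian of f at 0 is [[10, 6], [6, 4]] with rank 2, so corank 0. A Groebner basis of the Jacobian ideal J(f) in C{u,v} is {u, v}; counting standard monomials gives mu = 1. Corank 0: nondegenerate Morse point, so A_1.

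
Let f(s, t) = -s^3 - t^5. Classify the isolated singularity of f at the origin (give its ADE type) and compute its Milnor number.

The Hessian of f at 0 has rank 0. Corank 2; j^3 = -s^3 is a perfect cube, so E-series; the 5-jet and mu = 8 give E_8.

Type E8, Milnor number mu = 8.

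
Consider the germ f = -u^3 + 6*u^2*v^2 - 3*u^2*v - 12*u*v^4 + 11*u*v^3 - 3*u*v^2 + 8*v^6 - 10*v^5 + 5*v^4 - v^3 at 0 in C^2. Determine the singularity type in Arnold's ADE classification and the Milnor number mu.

Type E7, Milnor number mu = 7.

The Hessian of f at 0 is [[0, 0], [0, 0]] with rank 0, so corank 2. A Groebner basis of the Jacobian ideal J(f) in C{u,v} is {-u^2/4 - u*v/2 + v^4 - v^3/12 - v^2/4, u^3 - 7*u^2/4 - 7*u*v/2 + 5*v^3/12 - 7*v^2/4, u^2*v + 13*u^2/12 + 13*u*v/6 - 23*v^3/36 + 13*v^2/12, -u^2/2 + u*v^2 - u*v + 5*v^3/6 - v^2/2}; counting standard monomials gives mu = 7. Corank 2; j^3 = -(u + v)^3 is a perfect cube, so E-series; the 4-jet and mu = 7 give E_7.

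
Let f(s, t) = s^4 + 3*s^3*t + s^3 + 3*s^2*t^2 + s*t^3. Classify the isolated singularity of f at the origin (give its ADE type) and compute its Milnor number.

Type E_{7}, Milnor number mu = 7.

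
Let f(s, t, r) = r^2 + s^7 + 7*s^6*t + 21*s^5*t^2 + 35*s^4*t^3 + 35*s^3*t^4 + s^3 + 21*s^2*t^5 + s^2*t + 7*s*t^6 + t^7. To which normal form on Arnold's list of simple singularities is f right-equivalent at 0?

D_8

The Hessian of f at 0 is [[0, 0, 0], [0, 0, 0], [0, 0, 2]] with rank 1, so corank 2. A Groebner basis of the Jacobian ideal J(f) in C{s,t,r} is {-s*t/7 + t^6, s*t^2, s^2 + s*t, r}; counting standard monomials gives mu = 8. Corank 2; j^3 = s^2*(s + t) has shape L^2 M (L != M), so D-series; mu = 8 gives D_8.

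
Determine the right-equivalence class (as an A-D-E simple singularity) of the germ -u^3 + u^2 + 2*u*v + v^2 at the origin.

The Hessian of f at 0 has rank 1. Corank 1: A-series; mu = 2 gives A_2.

A_2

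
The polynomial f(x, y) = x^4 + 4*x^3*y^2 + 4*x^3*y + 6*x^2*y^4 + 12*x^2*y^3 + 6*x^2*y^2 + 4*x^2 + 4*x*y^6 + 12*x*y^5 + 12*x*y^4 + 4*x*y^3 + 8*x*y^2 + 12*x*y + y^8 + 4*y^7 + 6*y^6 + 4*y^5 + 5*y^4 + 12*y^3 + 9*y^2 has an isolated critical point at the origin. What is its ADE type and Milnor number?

The Hessian of f at 0 has rank 1. Corank 1: A-series; mu = 3 gives A_3.

Type A3, Milnor number mu = 3.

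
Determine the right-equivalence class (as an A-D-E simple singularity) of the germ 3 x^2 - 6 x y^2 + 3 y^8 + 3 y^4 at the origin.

A_7

The Hessian of f at 0 has rank 1. Corank 1: A-series; mu = 7 gives A_7.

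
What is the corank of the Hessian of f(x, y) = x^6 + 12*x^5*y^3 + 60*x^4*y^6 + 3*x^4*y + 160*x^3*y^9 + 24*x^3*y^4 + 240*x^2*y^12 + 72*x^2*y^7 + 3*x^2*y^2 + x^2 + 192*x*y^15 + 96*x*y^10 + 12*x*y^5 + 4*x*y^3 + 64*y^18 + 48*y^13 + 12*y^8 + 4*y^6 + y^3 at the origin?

1

Hessian at 0 has rank 1.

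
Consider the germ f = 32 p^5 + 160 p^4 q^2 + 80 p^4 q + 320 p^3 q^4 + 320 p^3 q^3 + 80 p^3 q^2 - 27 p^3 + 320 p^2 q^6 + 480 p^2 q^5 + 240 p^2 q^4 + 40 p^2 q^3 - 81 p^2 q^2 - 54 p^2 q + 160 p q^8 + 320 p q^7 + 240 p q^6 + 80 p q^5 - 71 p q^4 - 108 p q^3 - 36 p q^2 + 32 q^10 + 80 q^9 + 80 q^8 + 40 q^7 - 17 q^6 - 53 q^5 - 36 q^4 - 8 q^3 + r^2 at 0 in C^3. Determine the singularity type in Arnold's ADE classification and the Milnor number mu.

Type E_8, Milnor number mu = 8.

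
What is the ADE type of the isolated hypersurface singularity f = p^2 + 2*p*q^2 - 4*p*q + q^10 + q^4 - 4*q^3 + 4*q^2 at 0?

A_{9}

The Hessian of f at 0 has rank 1. Corank 1: A-series; mu = 9 gives A_9.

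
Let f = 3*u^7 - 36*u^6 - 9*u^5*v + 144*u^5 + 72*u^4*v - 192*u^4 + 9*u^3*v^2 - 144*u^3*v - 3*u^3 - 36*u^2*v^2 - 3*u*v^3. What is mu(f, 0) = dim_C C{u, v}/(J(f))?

The Hessian of f at 0 has rank 0. Corank 2; j^3 = -3*u^3 is a perfect cube, so E-series; the 4-jet and mu = 7 give E_7.

7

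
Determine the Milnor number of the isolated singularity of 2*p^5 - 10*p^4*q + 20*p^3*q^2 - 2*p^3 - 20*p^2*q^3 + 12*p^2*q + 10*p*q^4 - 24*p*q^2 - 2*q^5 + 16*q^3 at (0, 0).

The Hessian of f at 0 has rank 0. Corank 2; j^3 = -2*(p - 2*q)^3 is a perfect cube, so E-series; the 5-jet and mu = 8 give E_8.

8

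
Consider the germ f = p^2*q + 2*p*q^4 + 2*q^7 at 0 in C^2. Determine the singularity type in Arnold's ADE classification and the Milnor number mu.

The Hessian of f at 0 has rank 0. Corank 2; j^3 = p^2*q has shape L^2 M (L != M), so D-series; mu = 8 gives D_8.

Type D_8, Milnor number mu = 8.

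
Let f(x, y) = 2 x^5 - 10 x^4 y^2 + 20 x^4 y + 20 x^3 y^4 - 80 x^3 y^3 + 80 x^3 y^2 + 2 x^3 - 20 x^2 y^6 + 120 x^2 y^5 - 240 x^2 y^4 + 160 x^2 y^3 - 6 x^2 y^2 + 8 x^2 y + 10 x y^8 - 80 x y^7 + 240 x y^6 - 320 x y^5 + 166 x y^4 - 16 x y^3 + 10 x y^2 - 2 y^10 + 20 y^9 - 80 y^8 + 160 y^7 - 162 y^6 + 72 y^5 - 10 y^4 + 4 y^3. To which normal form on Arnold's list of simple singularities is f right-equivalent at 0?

The Hessian of f at 0 has rank 0. Corank 2; j^3 = 2*(x + y)^2*(x + 2*y) has shape L^2 M (L != M), so D-series; mu = 6 gives D_6.

D6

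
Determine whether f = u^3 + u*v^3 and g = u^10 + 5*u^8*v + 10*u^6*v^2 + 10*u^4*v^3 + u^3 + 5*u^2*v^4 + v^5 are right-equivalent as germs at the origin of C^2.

No.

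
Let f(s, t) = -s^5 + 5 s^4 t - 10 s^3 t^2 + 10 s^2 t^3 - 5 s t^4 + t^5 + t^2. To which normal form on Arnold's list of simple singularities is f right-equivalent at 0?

A_4

The Hessian of f at 0 is [[0, 0], [0, 2]] with rank 1, so corank 1. A Groebner basis of the Jacobian ideal J(f) in C{s,t} is {s^4, t}; counting standard monomials gives mu = 4. Corank 1: A-series; mu = 4 gives A_4.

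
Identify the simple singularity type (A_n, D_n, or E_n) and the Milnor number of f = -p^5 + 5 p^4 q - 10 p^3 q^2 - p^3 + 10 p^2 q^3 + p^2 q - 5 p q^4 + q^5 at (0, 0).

The Hessian of f at 0 is [[0, 0], [0, 0]] with rank 0, so corank 2. A Groebner basis of the Jacobian ideal J(f) in C{p,q} is {p*q/5 + q^4, p*q^2, p^2 - p*q}; counting standard monomials gives mu = 6. Corank 2; j^3 = -p^2*(p - q) has shape L^2 M (L != M), so D-series; mu = 6 gives D_6.

Type D_6, Milnor number mu = 6.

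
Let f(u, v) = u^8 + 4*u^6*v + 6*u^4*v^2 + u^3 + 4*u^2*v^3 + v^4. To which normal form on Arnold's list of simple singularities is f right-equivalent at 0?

E_6

The Hessian of f at 0 has rank 0. Corank 2; j^3 = u^3 is a perfect cube, so E-series; the 4-jet and mu = 6 give E_6.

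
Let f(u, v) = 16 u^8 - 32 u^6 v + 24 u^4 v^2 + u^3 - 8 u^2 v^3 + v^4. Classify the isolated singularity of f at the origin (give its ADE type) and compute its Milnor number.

Type E_{6}, Milnor number mu = 6.

The Hessian of f at 0 has rank 0. Corank 2; j^3 = u^3 is a perfect cube, so E-series; the 4-jet and mu = 6 give E_6.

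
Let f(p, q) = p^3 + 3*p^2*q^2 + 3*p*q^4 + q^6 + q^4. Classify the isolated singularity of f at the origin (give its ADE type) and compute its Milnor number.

The Hessian of f at 0 has rank 0. Corank 2; j^3 = p^3 is a perfect cube, so E-series; the 4-jet and mu = 6 give E_6.

Type E_6, Milnor number mu = 6.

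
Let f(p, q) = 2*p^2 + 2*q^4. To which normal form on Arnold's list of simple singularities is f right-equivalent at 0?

The Hessian of f at 0 is [[4, 0], [0, 0]] with rank 1, so corank 1. A Groebner basis of the Jacobian ideal J(f) in C{p,q} is {q^3, p}; counting standard monomials gives mu = 3. Corank 1: A-series; mu = 3 gives A_3.

A_3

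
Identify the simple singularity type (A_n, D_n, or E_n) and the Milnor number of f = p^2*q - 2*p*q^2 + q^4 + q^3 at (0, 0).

Type D_5, Milnor number mu = 5.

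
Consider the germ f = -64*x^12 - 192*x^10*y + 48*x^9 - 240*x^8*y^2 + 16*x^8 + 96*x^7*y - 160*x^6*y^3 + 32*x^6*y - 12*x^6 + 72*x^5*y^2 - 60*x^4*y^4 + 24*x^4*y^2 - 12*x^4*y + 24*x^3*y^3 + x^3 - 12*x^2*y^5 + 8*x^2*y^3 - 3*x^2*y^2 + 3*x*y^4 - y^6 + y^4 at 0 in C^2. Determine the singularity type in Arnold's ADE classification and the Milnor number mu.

The Hessian of f at 0 has rank 0. Corank 2; j^3 = x^3 is a perfect cube, so E-series; the 4-jet and mu = 6 give E_6.

Type E_{6}, Milnor number mu = 6.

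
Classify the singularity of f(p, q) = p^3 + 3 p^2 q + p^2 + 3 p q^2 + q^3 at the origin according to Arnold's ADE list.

A_{2}

The Hessian of f at 0 has rank 1. Corank 1: A-series; mu = 2 gives A_2.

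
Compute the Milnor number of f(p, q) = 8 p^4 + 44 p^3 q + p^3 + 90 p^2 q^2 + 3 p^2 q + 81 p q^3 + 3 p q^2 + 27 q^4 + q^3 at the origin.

7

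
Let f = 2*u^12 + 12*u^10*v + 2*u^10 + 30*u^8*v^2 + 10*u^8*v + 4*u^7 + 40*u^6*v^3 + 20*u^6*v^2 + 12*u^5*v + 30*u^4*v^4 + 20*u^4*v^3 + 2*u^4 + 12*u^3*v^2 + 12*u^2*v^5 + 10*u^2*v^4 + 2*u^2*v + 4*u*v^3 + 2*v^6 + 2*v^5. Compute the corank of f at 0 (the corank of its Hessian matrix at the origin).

2

Hessian at 0 has rank 0.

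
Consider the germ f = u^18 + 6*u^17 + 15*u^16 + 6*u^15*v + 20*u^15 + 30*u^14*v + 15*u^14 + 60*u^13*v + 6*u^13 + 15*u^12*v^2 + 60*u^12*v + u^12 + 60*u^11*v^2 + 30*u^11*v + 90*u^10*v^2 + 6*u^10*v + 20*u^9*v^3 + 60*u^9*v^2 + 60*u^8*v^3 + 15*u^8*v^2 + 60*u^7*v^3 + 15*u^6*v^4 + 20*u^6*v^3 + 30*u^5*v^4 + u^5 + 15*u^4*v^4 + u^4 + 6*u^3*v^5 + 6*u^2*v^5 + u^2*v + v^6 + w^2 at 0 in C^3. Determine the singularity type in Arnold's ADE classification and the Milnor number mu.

Type D_7, Milnor number mu = 7.

The Hessian of f at 0 has rank 1. Corank 2; j^3 = u^2*v has shape L^2 M (L != M), so D-series; mu = 7 gives D_7.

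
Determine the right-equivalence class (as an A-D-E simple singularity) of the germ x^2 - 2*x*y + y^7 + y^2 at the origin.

The Hessian of f at 0 has rank 1. Corank 1: A-series; mu = 6 gives A_6.

A6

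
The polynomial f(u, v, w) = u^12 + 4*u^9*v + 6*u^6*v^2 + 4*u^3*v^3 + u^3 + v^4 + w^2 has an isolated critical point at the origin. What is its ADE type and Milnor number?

Type E6, Milnor number mu = 6.

The Hessian of f at 0 is [[0, 0, 0], [0, 0, 0], [0, 0, 2]] with rank 1, so corank 2. A Groebner basis of the Jacobian ideal J(f) in C{u,v,w} is {v^3, u^2, w}; counting standard monomials gives mu = 6. Corank 2; j^3 = u^3 is a perfect cube, so E-series; the 4-jet and mu = 6 give E_6.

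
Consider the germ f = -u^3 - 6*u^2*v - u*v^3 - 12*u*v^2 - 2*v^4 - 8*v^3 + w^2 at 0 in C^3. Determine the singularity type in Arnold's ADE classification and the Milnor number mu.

Type E_7, Milnor number mu = 7.

The Hessian of f at 0 has rank 1. Corank 2; j^3 = -(u + 2*v)^3 is a perfect cube, so E-series; the 4-jet and mu = 7 give E_7.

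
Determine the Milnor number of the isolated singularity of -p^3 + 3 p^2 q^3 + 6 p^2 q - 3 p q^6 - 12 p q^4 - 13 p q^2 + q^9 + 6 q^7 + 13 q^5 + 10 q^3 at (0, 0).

4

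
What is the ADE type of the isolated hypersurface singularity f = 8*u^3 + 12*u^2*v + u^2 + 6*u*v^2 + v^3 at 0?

The Hessian of f at 0 has rank 1. Corank 1: A-series; mu = 2 gives A_2.

A2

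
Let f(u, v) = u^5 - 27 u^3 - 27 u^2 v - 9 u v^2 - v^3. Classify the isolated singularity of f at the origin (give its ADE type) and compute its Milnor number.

The Hessian of f at 0 has rank 0. Corank 2; j^3 = -(3*u + v)^3 is a perfect cube, so E-series; the 5-jet and mu = 8 give E_8.

Type E_{8}, Milnor number mu = 8.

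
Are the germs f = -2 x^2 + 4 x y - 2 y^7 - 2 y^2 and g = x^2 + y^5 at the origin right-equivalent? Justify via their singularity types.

No.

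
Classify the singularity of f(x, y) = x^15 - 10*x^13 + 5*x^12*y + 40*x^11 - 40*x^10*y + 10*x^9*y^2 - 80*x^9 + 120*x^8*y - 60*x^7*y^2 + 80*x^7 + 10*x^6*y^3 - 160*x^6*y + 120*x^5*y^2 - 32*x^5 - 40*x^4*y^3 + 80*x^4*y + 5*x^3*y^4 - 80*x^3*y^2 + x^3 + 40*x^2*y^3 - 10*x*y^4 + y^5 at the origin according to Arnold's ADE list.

E_{8}

The Hessian of f at 0 is [[0, 0], [0, 0]] with rank 0, so corank 2. A Groebner basis of the Jacobian ideal J(f) in C{x,y} is {y^5, x*y^3 - y^4/8, x^2}; counting standard monomials gives mu = 8. Corank 2; j^3 = x^3 is a perfect cube, so E-series; the 5-jet and mu = 8 give E_8.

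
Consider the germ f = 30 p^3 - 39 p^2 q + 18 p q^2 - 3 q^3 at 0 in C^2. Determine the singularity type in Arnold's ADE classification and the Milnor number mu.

Type D_4, Milnor number mu = 4.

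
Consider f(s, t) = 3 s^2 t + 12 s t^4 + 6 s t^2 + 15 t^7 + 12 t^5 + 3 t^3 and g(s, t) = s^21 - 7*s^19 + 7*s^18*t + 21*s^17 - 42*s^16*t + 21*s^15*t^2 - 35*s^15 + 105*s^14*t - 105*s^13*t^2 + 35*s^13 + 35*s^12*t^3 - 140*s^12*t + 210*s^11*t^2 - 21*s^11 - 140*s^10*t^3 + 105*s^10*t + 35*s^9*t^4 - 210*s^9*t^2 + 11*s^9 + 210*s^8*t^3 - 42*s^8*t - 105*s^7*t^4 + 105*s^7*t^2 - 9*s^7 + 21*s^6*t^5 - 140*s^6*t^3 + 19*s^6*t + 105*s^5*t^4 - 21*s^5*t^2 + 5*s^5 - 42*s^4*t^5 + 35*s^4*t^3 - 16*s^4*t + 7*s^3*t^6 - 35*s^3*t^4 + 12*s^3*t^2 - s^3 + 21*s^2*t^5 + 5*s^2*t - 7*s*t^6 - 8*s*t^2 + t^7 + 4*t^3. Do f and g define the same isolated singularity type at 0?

The Hessian of f at 0 is [[0, 0], [0, 0]] with rank 0, so corank 2. A Groebner basis of the Jacobian ideal J(f) in C{s,t} is {-2*s^2/3 + s*t^3 - 11*s*t/6 - 7*t^2/6, s*t/2 + t^4 + t^2/2, s^3 - 3*s*t^2 - 2*t^3, s^2*t + 2*s*t^2 + t^3}; counting standard monomials gives mu = 8. Corank 2; j^3 = 3*t*(s + t)^2 has shape L^2 M (L != M), so D-series; mu = 8 gives D_8. The Hessian of g at 0 is [[0, 0], [0, 0]] with rank 0, so corank 2. A Groebner basis of the Jacobian ideal J(g) in C{s,t} is {263*s^2/1992 + s*t^3 - 1301*s*t/1992 + 775*t^2/996, 391*s^2/3984 - 1813*s*t/3984 + t^4 + 1031*t^2/1992, s^3 - 12*s*t^2 + 16*t^3, s^2*t - 4*s*t^2 + 4*t^3}; counting standard monomials gives mu = 8. Corank 2; j^3 = -(s - 2*t)^2*(s - t) has shape L^2 M (L != M), so D-series; mu = 8 gives D_8. Both have type D_8, hence right-equivalent.

Yes.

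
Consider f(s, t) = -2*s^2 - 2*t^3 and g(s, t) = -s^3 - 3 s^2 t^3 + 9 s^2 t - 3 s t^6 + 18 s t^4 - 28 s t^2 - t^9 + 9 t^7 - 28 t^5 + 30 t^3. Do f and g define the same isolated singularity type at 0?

No.

The Hessian of f at 0 has rank 1. Corank 1: A-series; mu = 2 gives A_2. The Hessian of g at 0 has rank 0. Corank 2; j^3 = -(s - 3*t)*(s^2 - 6*s*t + 10*t^2) splits into three distinct lines over C (the quadratic factor has nonzero discriminant), so D_4. f is A_2 but g is D_4, hence not right-equivalent.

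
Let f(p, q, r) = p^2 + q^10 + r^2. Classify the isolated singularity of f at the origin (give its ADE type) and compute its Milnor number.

The Hessian of f at 0 is [[2, 0, 0], [0, 0, 0], [0, 0, 2]] with rank 2, so corank 1. A Groebner basis of the Jacobian ideal J(f) in C{p,q,r} is {q^9, p, r}; counting standard monomials gives mu = 9. Corank 1: A-series; mu = 9 gives A_9.

Type A9, Milnor number mu = 9.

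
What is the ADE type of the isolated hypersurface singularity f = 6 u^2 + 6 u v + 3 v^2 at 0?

A1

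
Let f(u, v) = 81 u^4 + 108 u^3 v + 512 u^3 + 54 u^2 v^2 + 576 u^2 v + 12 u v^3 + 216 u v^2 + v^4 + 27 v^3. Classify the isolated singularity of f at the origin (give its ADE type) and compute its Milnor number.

The Hessian of f at 0 is [[0, 0], [0, 0]] with rank 0, so corank 2. A Groebner basis of the Jacobian ideal J(f) in C{u,v} is {v^4, u*v^2 + 13*v^3/36, u^2 + 3*u*v/4 + 9*v^2/64}; counting standard monomials gives mu = 6. Corank 2; j^3 = (8*u + 3*v)^3 is a perfect cube, so E-series; the 4-jet and mu = 6 give E_6.

Type E_{6}, Milnor number mu = 6.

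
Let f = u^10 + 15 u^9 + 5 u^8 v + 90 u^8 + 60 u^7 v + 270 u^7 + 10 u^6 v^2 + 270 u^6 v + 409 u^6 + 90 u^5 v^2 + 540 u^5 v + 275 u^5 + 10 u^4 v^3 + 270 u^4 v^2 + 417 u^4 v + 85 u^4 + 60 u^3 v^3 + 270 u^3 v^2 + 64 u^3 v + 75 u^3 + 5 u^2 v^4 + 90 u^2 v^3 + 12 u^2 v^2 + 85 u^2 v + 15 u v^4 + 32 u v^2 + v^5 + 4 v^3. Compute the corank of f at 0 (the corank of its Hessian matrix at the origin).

Hessian at 0 has rank 0.

2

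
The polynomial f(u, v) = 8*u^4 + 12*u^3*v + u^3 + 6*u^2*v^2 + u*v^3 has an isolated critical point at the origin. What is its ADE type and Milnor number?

Type E7, Milnor number mu = 7.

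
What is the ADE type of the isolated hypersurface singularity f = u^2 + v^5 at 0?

A_4

The Hessian of f at 0 is [[2, 0], [0, 0]] with rank 1, so corank 1. A Groebner basis of the Jacobian ideal J(f) in C{u,v} is {v^4, u}; counting standard monomials gives mu = 4. Corank 1: A-series; mu = 4 gives A_4.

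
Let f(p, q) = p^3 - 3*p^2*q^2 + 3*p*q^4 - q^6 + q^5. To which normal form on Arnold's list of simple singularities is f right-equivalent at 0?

E8

The Hessian of f at 0 has rank 0. Corank 2; j^3 = p^3 is a perfect cube, so E-series; the 5-jet and mu = 8 give E_8.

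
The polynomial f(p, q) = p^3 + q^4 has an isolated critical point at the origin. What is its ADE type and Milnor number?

Type E_{6}, Milnor number mu = 6.

The Hessian of f at 0 is [[0, 0], [0, 0]] with rank 0, so corank 2. A Groebner basis of the Jacobian ideal J(f) in C{p,q} is {q^3, p^2}; counting standard monomials gives mu = 6. Corank 2; j^3 = p^3 is a perfect cube, so E-series; the 4-jet and mu = 6 give E_6.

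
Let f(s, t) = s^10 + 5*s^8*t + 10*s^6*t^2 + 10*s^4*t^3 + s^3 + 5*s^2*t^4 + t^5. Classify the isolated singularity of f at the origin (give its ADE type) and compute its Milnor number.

Type E8, Milnor number mu = 8.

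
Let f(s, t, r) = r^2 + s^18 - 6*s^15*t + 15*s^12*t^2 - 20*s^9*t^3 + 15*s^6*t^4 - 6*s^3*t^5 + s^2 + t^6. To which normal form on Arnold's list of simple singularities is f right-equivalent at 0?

The Hessian of f at 0 has rank 2. Corank 1: A-series; mu = 5 gives A_5.

A5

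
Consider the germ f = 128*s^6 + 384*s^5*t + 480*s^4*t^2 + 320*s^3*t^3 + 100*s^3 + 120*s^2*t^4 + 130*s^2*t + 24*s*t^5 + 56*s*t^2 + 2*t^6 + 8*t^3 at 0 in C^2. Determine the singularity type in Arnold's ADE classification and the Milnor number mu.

Type D_{7}, Milnor number mu = 7.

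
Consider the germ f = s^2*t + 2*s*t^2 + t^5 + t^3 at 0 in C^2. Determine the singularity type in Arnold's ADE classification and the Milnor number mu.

The Hessian of f at 0 has rank 0. Corank 2; j^3 = t*(s + t)^2 has shape L^2 M (L != M), so D-series; mu = 6 gives D_6.

Type D6, Milnor number mu = 6.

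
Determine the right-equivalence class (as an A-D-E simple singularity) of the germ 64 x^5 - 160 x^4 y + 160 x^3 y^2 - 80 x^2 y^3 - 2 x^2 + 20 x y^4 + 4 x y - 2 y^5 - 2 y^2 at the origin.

A4

The Hessian of f at 0 is [[-4, 4], [4, -4]] with rank 1, so corank 1. A Groebner basis of the Jacobian ideal J(f) in C{x,y} is {y^4, x - y}; counting standard monomials gives mu = 4. Corank 1: A-series; mu = 4 gives A_4.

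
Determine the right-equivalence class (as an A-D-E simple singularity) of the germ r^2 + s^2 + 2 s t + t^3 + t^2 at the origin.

A_2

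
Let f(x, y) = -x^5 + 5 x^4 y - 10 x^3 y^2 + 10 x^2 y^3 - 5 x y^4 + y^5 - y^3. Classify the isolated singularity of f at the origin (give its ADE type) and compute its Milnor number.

Type E8, Milnor number mu = 8.

The Hessian of f at 0 has rank 0. Corank 2; j^3 = -y^3 is a perfect cube, so E-series; the 5-jet and mu = 8 give E_8.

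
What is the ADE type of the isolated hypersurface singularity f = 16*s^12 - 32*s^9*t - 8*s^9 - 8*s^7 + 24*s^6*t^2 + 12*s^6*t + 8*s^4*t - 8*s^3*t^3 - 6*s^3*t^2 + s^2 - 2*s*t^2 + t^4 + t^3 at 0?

A_2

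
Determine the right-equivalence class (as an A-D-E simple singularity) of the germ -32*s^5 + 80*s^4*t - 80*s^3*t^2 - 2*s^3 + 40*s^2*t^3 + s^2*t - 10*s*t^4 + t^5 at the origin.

The Hessian of f at 0 is [[0, 0], [0, 0]] with rank 0, so corank 2. A Groebner basis of the Jacobian ideal J(f) in C{s,t} is {s*t/10 + t^4, s*t^2, s^2 - s*t/2}; counting standard monomials gives mu = 6. Corank 2; j^3 = -s^2*(2*s - t) has shape L^2 M (L != M), so D-series; mu = 6 gives D_6.

D_6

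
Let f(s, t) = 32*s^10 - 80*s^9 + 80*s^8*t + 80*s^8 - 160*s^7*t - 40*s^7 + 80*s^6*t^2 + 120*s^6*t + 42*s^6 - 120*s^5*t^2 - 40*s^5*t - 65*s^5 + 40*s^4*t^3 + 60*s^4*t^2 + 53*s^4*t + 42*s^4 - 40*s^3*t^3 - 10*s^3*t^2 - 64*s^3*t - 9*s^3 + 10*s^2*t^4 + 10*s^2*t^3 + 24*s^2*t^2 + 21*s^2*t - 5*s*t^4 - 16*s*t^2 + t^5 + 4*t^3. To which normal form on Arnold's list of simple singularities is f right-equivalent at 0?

D6

The Hessian of f at 0 is [[0, 0], [0, 0]] with rank 0, so corank 2. A Groebner basis of the Jacobian ideal J(f) in C{s,t} is {s^3 - 399*s^2/502 + 281*s*t/502 - 5*t^2/251, s^2*t - 45*s^2/1004 - 693*s*t/1004 + 241*t^2/502, 3321*s^2/2008 + s*t^2 - 6687*s*t/2008 + 1491*t^2/1004, 81*s^2/16 - 135*s*t/16 + t^3 + 27*t^2/8}; counting standard monomials gives mu = 6. Corank 2; j^3 = -(s - t)*(3*s - 2*t)^2 has shape L^2 M (L != M), so D-series; mu = 6 gives D_6.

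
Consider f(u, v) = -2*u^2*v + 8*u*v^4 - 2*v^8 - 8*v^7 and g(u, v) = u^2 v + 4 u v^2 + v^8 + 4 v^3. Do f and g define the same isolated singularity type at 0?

The Hessian of f at 0 has rank 0. Corank 2; j^3 = -2*u^2*v has shape L^2 M (L != M), so D-series; mu = 9 gives D_9. The Hessian of g at 0 has rank 0. Corank 2; j^3 = v*(u + 2*v)^2 has shape L^2 M (L != M), so D-series; mu = 9 gives D_9. Both have type D_9, hence right-equivalent.

Yes.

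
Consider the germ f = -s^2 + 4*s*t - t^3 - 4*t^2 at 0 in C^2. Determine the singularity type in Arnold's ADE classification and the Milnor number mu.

Type A_2, Milnor number mu = 2.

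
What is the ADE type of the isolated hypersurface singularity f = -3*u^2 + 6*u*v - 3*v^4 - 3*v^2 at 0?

A_{3}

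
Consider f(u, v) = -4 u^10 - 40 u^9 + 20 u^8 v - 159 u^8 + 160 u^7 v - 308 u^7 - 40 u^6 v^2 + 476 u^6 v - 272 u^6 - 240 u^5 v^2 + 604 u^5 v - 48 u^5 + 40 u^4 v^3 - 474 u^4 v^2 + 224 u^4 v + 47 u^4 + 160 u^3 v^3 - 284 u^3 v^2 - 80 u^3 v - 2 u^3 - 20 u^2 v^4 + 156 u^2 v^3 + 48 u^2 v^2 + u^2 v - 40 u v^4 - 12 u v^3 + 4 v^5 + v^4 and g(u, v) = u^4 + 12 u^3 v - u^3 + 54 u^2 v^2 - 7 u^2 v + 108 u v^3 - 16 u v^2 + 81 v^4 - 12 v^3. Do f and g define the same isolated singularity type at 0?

Yes.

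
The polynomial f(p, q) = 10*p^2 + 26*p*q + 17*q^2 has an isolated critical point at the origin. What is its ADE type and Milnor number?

Type A1, Milnor number mu = 1.

The Hessian of f at 0 has rank 2. Corank 0: nondegenerate Morse point, so A_1.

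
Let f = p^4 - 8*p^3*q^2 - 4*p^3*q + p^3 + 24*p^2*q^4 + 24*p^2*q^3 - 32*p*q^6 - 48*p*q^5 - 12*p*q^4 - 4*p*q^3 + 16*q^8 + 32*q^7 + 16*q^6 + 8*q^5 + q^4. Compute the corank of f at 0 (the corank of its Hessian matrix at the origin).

The Hessian at 0 is [[0, 0], [0, 0]] of rank 0; hence corank 2.

2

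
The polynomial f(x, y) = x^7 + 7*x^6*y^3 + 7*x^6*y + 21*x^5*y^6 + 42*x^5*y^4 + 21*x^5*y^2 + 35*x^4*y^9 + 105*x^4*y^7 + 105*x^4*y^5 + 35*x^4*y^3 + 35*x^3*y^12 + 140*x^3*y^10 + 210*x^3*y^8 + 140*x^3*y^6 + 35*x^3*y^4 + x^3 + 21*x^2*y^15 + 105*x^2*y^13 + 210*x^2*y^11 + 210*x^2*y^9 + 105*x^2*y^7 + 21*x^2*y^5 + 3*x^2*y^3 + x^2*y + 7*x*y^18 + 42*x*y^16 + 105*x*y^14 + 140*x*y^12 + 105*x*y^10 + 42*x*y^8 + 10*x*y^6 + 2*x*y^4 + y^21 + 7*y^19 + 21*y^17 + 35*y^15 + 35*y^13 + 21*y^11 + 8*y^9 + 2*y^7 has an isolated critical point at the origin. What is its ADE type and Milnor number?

Type D_8, Milnor number mu = 8.

The Hessian of f at 0 has rank 0. Corank 2; j^3 = x^2*(x + y) has shape L^2 M (L != M), so D-series; mu = 8 gives D_8.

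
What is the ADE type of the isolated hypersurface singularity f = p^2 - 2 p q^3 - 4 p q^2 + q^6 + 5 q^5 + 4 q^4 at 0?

A_4

The Hessian of f at 0 is [[2, 0], [0, 0]] with rank 1, so corank 1. A Groebner basis of the Jacobian ideal J(f) in C{p,q} is {-p + q^3 + 2*q^2, p^2, p*q - 2*p + 4*q^2}; counting standard monomials gives mu = 4. Corank 1: A-series; mu = 4 gives A_4.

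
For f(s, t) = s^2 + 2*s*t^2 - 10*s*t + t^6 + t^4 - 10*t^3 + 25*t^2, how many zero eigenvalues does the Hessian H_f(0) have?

1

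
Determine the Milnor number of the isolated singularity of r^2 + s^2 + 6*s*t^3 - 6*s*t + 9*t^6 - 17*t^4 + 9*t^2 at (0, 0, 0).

3

The Hessian of f at 0 is [[2, -6, 0], [-6, 18, 0], [0, 0, 2]] with rank 2, so corank 1. A Groebner basis of the Jacobian ideal J(f) in C{s,t,r} is {t^3, s - 3*t, r}; counting standard monomials gives mu = 3. Corank 1: A-series; mu = 3 gives A_3.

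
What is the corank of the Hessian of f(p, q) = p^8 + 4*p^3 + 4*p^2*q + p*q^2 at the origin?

The Hessian at 0 is [[0, 0], [0, 0]] of rank 0; hence corank 2.

2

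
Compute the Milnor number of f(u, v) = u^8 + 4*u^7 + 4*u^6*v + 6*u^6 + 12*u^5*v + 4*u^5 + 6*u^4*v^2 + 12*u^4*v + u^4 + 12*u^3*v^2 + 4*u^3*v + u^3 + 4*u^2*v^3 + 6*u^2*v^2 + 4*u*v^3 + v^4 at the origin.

6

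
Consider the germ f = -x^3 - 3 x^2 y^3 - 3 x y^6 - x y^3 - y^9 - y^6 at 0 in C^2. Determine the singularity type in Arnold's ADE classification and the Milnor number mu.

Type E_7, Milnor number mu = 7.

The Hessian of f at 0 is [[0, 0], [0, 0]] with rank 0, so corank 2. A Groebner basis of the Jacobian ideal J(f) in C{x,y} is {x^3, x*y^2, 3*x^2 + y^3}; counting standard monomials gives mu = 7. Corank 2; j^3 = -x^3 is a perfect cube, so E-series; the 4-jet and mu = 7 give E_7.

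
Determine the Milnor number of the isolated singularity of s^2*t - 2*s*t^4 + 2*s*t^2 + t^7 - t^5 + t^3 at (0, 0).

The Hessian of f at 0 is [[0, 0], [0, 0]] with rank 0, so corank 2. A Groebner basis of the Jacobian ideal J(f) in C{s,t} is {-s*t + t^4 - t^2, s*t^2 + t^3, s^2 + 7*s*t + 6*t^2}; counting standard monomials gives mu = 6. Corank 2; j^3 = t*(s + t)^2 has shape L^2 M (L != M), so D-series; mu = 6 gives D_6.

6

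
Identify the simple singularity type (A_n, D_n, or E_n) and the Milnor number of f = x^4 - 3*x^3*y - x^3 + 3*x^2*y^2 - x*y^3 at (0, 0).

The Hessian of f at 0 has rank 0. Corank 2; j^3 = -x^3 is a perfect cube, so E-series; the 4-jet and mu = 7 give E_7.

Type E_7, Milnor number mu = 7.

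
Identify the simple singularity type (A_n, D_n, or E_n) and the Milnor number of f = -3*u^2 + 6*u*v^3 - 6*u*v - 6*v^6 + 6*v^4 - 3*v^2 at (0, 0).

Type A_5, Milnor number mu = 5.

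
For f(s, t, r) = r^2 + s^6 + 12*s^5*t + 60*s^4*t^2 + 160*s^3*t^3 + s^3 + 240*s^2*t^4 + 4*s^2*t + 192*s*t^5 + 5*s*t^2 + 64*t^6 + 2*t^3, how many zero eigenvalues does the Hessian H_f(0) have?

2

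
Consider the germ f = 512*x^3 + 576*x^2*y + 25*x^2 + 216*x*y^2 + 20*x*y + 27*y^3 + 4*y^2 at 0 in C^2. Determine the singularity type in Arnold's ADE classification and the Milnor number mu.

Type A2, Milnor number mu = 2.

The Hessian of f at 0 is [[50, 20], [20, 8]] with rank 1, so corank 1. A Groebner basis of the Jacobian ideal J(f) in C{x,y} is {y^2, x + 2*y/5}; counting standard monomials gives mu = 2. Corank 1: A-series; mu = 2 gives A_2.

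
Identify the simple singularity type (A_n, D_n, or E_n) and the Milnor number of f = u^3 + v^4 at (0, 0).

Type E_6, Milnor number mu = 6.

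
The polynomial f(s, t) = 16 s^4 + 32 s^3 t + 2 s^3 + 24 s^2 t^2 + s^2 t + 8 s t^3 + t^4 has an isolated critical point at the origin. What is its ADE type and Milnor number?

The Hessian of f at 0 is [[0, 0], [0, 0]] with rank 0, so corank 2. A Groebner basis of the Jacobian ideal J(f) in C{s,t} is {s*t^2, -s*t/8 + t^3, s^2 + s*t/2}; counting standard monomials gives mu = 5. Corank 2; j^3 = s^2*(2*s + t) has shape L^2 M (L != M), so D-series; mu = 5 gives D_5.

Type D_5, Milnor number mu = 5.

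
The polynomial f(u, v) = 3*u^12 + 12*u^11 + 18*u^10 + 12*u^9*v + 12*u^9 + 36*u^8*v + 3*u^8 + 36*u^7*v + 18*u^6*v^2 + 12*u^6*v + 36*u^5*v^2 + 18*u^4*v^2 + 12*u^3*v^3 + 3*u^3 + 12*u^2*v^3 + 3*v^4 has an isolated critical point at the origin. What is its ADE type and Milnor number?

Type E_{6}, Milnor number mu = 6.

The Hessian of f at 0 is [[0, 0], [0, 0]] with rank 0, so corank 2. A Groebner basis of the Jacobian ideal J(f) in C{u,v} is {v^3, u^2}; counting standard monomials gives mu = 6. Corank 2; j^3 = 3*u^3 is a perfect cube, so E-series; the 4-jet and mu = 6 give E_6.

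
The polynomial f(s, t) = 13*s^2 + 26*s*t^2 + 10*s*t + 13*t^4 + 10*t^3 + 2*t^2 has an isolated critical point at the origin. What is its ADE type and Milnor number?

The Hessian of f at 0 has rank 2. Corank 0: nondegenerate Morse point, so A_1.

Type A1, Milnor number mu = 1.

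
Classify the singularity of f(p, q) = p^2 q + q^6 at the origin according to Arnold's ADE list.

D7

The Hessian of f at 0 has rank 0. Corank 2; j^3 = p^2*q has shape L^2 M (L != M), so D-series; mu = 7 gives D_7.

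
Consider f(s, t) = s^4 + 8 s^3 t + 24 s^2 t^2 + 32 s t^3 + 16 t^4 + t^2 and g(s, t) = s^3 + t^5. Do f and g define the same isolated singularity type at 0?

No.

The Hessian of f at 0 has rank 1. Corank 1: A-series; mu = 3 gives A_3. The Hessian of g at 0 has rank 0. Corank 2; j^3 = s^3 is a perfect cube, so E-series; the 5-jet and mu = 8 give E_8. f is A_3 but g is E_8, hence not right-equivalent.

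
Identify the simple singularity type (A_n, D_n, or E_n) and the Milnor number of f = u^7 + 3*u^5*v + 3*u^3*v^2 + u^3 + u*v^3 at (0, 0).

Type E7, Milnor number mu = 7.

The Hessian of f at 0 is [[0, 0], [0, 0]] with rank 0, so corank 2. A Groebner basis of the Jacobian ideal J(f) in C{u,v} is {u^3, u*v^2, 3*u^2 + v^3}; counting standard monomials gives mu = 7. Corank 2; j^3 = u^3 is a perfect cube, so E-series; the 4-jet and mu = 7 give E_7.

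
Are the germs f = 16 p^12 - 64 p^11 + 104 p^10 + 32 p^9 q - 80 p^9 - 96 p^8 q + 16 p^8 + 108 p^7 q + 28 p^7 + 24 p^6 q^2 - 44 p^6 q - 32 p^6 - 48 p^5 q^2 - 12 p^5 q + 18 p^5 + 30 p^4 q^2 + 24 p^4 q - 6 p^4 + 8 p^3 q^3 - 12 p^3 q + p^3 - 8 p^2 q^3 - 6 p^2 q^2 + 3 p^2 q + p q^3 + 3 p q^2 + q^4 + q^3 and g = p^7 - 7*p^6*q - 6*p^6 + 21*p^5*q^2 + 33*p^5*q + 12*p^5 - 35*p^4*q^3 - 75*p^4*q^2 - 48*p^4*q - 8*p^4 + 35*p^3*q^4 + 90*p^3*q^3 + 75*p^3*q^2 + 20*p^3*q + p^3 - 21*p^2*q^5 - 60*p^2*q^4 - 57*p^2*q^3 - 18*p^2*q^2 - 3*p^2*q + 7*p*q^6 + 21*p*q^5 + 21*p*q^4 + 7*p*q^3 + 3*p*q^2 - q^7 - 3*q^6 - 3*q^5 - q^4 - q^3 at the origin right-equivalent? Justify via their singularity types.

Yes.

The Hessian of f at 0 has rank 0. Corank 2; j^3 = (p + q)^3 is a perfect cube, so E-series; the 4-jet and mu = 7 give E_7. The Hessian of g at 0 has rank 0. Corank 2; j^3 = (p - q)^3 is a perfect cube, so E-series; the 4-jet and mu = 7 give E_7. Both have type E_7, hence right-equivalent.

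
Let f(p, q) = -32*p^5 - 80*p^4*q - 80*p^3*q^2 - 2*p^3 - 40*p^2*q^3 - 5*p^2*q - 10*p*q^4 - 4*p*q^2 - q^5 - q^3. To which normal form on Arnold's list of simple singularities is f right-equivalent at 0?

The Hessian of f at 0 has rank 0. Corank 2; j^3 = -(p + q)^2*(2*p + q) has shape L^2 M (L != M), so D-series; mu = 6 gives D_6.

D_{6}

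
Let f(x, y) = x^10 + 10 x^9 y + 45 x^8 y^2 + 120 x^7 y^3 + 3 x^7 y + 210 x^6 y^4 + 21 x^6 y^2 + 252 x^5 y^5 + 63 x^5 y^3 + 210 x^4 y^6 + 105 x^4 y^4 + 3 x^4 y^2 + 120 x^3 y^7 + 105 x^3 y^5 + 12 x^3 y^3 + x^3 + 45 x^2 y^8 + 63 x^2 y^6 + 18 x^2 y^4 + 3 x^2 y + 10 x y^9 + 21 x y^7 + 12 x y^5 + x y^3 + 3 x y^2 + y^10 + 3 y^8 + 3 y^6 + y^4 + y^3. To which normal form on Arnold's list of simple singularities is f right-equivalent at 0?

E_7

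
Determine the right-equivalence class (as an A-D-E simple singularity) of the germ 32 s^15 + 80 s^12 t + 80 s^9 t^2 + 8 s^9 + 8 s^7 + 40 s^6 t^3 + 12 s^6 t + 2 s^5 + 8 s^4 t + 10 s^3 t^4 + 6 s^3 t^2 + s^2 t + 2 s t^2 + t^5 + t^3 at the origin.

The Hessian of f at 0 has rank 0. Corank 2; j^3 = t*(s + t)^2 has shape L^2 M (L != M), so D-series; mu = 6 gives D_6.

D_6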